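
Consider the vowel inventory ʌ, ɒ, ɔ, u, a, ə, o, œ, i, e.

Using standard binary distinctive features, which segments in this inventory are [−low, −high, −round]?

Eliminate segments failing any feature: /ɒ, a/ are [+low]; /ɔ, o, œ/ are [+round]; /u, i/ are [+high]. The remaining /ʌ, ə, e/ satisfy [−low], [−high], [−round].

ʌ, ə, e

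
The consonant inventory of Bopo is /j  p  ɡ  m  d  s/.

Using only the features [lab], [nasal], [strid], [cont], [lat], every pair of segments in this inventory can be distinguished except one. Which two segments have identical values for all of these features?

On the given features, /ɡ/ and /d/ have an identical profile: [-labial], [-nasal], [-strident], [-continuant], [-lateral]. No other two segments in the inventory coincide on all 5 features. (They do differ in [coronal] and [dorsal], which are not among the given features.)

ɡ, d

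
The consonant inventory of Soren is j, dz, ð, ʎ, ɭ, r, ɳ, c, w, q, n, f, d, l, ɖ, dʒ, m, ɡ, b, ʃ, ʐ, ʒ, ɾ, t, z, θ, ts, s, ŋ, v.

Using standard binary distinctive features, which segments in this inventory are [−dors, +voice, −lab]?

dz, ð, ɭ, r, ɳ, n, d, l, ɖ, dʒ, ʐ, ʒ, ɾ, z

Eliminate segments failing any feature: /j, ʎ, c, w, q, ɡ, ŋ/ are [+dorsal]; /f, ʃ, t, θ, ts, s/ are [−voice]; /m, b, v/ are [+labial]. The remaining /dz, ð, ɭ, r, ɳ, n, d, l, ɖ, dʒ, ʐ, ʒ, ɾ, z/ satisfy [−dorsal], [+voice], [−labial].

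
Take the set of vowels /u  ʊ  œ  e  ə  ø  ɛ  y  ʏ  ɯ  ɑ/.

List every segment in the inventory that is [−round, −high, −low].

Checking each segment against [−round], [−high], [−low]: /e/ (mid front unrounded tense vowel), /ə/ (mid central vowel (schwa)), /ɛ/ (mid front unrounded lax vowel) satisfy every feature; every other segment in the inventory fails at least one.

e, ə, ɛ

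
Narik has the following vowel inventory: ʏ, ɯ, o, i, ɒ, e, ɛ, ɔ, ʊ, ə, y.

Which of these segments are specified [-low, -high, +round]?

o, ɔ

The [-low] segments are /ʏ, ɯ, o, i, e, ɛ, ɔ, ʊ, ə, y/.
Of those, [-high] gives /o, e, ɛ, ɔ, ə/.
Within that set, [+round] leaves /o, ɔ/.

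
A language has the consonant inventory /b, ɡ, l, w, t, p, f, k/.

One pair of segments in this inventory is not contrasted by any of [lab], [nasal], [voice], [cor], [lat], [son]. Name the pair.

/p/ (voiceless bilabial stop) and /f/ (voiceless labiodental fricative) are both [+labial], [-nasal], [-voice], [-coronal], [-lateral], [-sonorant], so none of the listed features separates them. (They do differ in [continuant], which is not among the given features.) Every other pair in the inventory differs on at least one listed feature.

p, f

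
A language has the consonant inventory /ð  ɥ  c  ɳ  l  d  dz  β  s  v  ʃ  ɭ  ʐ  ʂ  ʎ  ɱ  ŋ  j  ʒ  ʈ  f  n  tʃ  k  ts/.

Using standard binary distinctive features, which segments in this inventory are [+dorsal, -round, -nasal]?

c, ʎ, j, k

Eliminate segments failing any feature: /ð, ɳ, l, d, dz, β, s, v, ʃ, ɭ, ʐ, ʂ, ɱ, ʒ, ʈ, f, n, tʃ, ts/ are [-dorsal]; /ɥ/ is [+round]; /ŋ/ is [+nasal]. The remaining /c, ʎ, j, k/ satisfy [+dorsal], [-round], [-nasal].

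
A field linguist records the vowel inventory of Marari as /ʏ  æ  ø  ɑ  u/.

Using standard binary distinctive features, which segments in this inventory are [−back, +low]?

æ

Checking each segment against [−back], [+low]: /æ/ (low front unrounded vowel) satisfies every feature; every other segment in the inventory fails at least one.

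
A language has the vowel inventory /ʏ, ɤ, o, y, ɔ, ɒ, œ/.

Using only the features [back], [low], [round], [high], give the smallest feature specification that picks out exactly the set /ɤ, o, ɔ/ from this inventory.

[-low, +back]

/ɤ, o, ɔ/ are all [-low], [+back], and no other segment in the inventory matches both values. Dropping any one of them over-generates: [+back] alone would also admit /ɒ/; [-low] alone would also admit /ʏ, y, œ/. No other single listed feature picks out exactly this set either, so fewer than two features will not do.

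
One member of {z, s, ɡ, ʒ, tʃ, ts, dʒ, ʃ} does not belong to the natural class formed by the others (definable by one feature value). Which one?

ɡ

The remaining segments after removing /ɡ/ share [+strident]; /ɡ/ (voiced velar stop) is [−strident]. For every other candidate removal, the leftover set fails to share any single feature value that the removed segment lacks.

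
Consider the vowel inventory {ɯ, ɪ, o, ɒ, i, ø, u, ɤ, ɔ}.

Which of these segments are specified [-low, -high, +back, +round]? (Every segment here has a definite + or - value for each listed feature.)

o, ɔ

First, the [-low] segments are /ɯ, ɪ, o, i, ø, u, ɤ, ɔ/.
Of those, [-high] gives /o, ø, ɤ, ɔ/.
Among these, [+back] gives /o, ɤ, ɔ/.
Then [+round] leaves /o, ɔ/.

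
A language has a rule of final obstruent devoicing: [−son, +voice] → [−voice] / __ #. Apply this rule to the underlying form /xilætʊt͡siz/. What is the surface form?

Only the final segment /z/ is both word-final and matches the structural description. It is a voiced alveolar fricative, so [−son, +voice] holds; changing it to [−voice] with all other features held fixed yields /s/ (voiceless alveolar fricative). No other segment meets both the structural description and the environment, so the output is [xilætʊt͡sis].

[xilætʊt͡sis]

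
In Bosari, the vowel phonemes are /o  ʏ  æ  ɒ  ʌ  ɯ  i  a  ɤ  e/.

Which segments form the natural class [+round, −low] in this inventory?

Checking each segment against [+round], [−low]: /o/ (mid back rounded tense vowel), /ʏ/ (high front rounded lax vowel) satisfy every feature; every other segment in the inventory fails at least one.

o, ʏ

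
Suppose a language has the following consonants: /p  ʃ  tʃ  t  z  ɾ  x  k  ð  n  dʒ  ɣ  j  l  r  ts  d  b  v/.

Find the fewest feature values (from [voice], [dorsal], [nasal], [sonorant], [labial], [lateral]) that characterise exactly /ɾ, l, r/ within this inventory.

Every target segment is [+sonorant], [−nasal], [−dorsal]; each remaining inventory member fails at least one of these. Each conjunct is needed — [−nasal, −dorsal] alone would also admit /p, ʃ, tʃ, t, …/; [+sonorant, −dorsal] alone would also admit /n/; [+sonorant, −nasal] alone would also admit /j/ — and no other combination of two listed features has exactly this extension, so three is the minimum.

[+sonorant, −nasal, −dorsal]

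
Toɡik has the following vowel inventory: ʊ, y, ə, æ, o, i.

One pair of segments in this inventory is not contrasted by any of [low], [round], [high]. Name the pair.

ʊ, y

/ʊ/ (high back rounded lax vowel) and /y/ (high front rounded tense vowel) are both [-low], [+round], [+high], so none of the listed features separates them. (They do differ in [back] and [tense], which are not among the given features.) Every other pair in the inventory differs on at least one listed feature.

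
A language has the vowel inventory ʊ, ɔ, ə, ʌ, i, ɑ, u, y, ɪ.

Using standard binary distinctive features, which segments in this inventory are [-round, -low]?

Checking each segment against [-round], [-low]: /ə/ (mid central vowel (schwa)), /ʌ/ (mid back unrounded lax vowel), /i/ (high front unrounded tense vowel), /ɪ/ (high front unrounded lax vowel) satisfy every feature; every other segment in the inventory fails at least one.

ə, ʌ, i, ɪ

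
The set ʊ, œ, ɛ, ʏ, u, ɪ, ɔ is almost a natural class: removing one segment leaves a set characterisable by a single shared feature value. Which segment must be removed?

u

The remaining segments after removing /u/ share [−tense]; /u/ (high back rounded tense vowel) is [+tense]. For every other candidate removal, the leftover set fails to share any single feature value that the removed segment lacks.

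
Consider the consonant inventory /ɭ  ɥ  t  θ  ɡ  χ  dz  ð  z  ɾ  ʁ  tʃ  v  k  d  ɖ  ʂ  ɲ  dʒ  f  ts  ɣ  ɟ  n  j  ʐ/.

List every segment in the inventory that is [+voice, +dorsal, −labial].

Checking each segment against [+voice], [+dorsal], [−labial]: /ɡ/ (voiced velar stop), /ʁ/ (voiced uvular fricative), /ɲ/ (palatal nasal), /ɣ/ (voiced velar fricative), /ɟ/ (voiced palatal stop), /j/ (palatal glide) satisfy every feature; every other segment in the inventory fails at least one.

ɡ, ʁ, ɲ, ɣ, ɟ, j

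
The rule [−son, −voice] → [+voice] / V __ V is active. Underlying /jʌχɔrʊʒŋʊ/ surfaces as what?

/χ/ satisfies [−son, −voice] and sits in V __ V. The [+voice] counterpart of the voiceless uvular fricative is /ʁ/. Other segments in /jʌχɔrʊʒŋʊ/ either fail the structural description or are not in the environment, so the surface form is [jʌʁɔrʊʒŋʊ].

[jʌʁɔrʊʒŋʊ]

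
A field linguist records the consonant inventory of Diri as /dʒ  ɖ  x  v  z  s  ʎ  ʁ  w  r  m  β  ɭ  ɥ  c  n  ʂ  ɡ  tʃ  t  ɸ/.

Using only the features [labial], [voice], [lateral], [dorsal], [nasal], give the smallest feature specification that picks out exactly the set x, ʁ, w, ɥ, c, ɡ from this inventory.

/x, ʁ, w, ɥ, c, ɡ/ are all [−lateral], [+dorsal], and no other segment in the inventory matches both values. Dropping any one of them over-generates: [+dorsal] alone would also admit /ʎ/; [−lateral] alone would also admit /dʒ, ɖ, v, z, …/. No other single listed feature picks out exactly this set either, so fewer than two features will not do.

[−lateral, +dorsal]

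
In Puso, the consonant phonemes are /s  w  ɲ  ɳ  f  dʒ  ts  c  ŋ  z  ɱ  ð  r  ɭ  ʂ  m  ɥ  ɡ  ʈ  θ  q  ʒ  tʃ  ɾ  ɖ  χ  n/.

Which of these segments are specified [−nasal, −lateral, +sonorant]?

Checking each segment against [−nasal], [−lateral], [+sonorant]: /w/ (labial-velar glide), /r/ (alveolar trill), /ɥ/ (labial-palatal glide), /ɾ/ (alveolar tap) satisfy every feature; every other segment in the inventory fails at least one.

w, r, ɥ, ɾ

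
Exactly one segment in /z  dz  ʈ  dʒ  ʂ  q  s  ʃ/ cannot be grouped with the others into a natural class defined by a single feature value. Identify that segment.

q

The remaining segments after removing /q/ share [+coronal]; /q/ (voiceless uvular stop) is [−coronal]. For every other candidate removal, the leftover set fails to share any single feature value that the removed segment lacks.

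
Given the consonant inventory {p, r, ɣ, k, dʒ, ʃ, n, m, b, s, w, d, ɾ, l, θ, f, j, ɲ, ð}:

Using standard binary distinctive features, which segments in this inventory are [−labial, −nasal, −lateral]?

Checking each segment against [−labial], [−nasal], [−lateral]: /r/ (alveolar trill), /ɣ/ (voiced velar fricative), /k/ (voiceless velar stop), /dʒ/ (voiced postalveolar affricate), /ʃ/ (voiceless postalveolar fricative), /s/ (voiceless alveolar fricative), among others, satisfy every feature; every other segment in the inventory fails at least one.

r, ɣ, k, dʒ, ʃ, s, d, ɾ, θ, j, ð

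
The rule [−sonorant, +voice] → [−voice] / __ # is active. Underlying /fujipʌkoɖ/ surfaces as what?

/ɖ/ satisfies [−sonorant, +voice] and sits in __ #. The [−voice] counterpart of the voiced retroflex stop is /ʈ/. Other segments in /fujipʌkoɖ/ either fail the structural description or are not in the environment, so the surface form is [fujipʌkoʈ].

[fujipʌkoʈ]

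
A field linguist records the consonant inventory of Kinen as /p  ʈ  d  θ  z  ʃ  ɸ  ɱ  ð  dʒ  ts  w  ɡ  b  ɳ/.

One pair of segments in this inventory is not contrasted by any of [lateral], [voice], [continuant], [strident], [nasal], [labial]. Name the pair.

d, ɡ

/d/ (voiced alveolar stop) and /ɡ/ (voiced velar stop) are both [-lateral], [+voice], [-continuant], [-strident], [-nasal], [-labial], so none of the listed features separates them. (They do differ in [coronal] and [dorsal], which are not among the given features.) Every other pair in the inventory differs on at least one listed feature.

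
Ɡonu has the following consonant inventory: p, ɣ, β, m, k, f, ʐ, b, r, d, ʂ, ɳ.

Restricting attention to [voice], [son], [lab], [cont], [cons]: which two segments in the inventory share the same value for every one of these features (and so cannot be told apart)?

Both /ɣ/ and /ʐ/ are [+voice], [−sonorant], [−labial], [+continuant], [+consonantal]. Since the list omits [strident], [coronal] and [dorsal] — which do distinguish the voiced velar fricative from the voiced retroflex fricative — this pair collapses; all other pairs remain distinct.

ɣ, ʐ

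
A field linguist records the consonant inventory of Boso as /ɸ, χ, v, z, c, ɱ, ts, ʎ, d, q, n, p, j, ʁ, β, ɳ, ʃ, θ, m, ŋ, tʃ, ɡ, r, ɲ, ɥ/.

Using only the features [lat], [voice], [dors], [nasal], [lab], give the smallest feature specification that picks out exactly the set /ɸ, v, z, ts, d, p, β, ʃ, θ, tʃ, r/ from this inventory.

/ɸ, v, z, ts, d, p, β, ʃ, θ, tʃ, r/ are all [-nasal], [-dorsal], and no other segment in the inventory matches both values. Dropping any one of them over-generates: [-dorsal] alone would also admit /ɱ, n, ɳ, m/; [-nasal] alone would also admit /χ, c, ʎ, q, …/. No other single listed feature picks out exactly this set either, so fewer than two features will not do.

[-nasal, -dors]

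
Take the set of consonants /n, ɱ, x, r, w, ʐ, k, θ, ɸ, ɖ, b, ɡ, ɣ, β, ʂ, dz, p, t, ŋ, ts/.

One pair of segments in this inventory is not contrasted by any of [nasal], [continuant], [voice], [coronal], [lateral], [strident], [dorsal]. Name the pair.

w, ɣ

Both /w/ and /ɣ/ are [−nasal], [+continuant], [+voice], [−coronal], [−lateral], [−strident], [+dorsal]. Since the list omits [sonorant], [labial] and [round] — which do distinguish the labial-velar glide from the voiced velar fricative — this pair collapses; all other pairs remain distinct.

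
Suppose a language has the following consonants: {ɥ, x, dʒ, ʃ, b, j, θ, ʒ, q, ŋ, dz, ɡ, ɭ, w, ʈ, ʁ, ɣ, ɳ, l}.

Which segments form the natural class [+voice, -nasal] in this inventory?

ɥ, dʒ, b, j, ʒ, dz, ɡ, ɭ, w, ʁ, ɣ, l

Checking each segment against [+voice], [-nasal]: /ɥ/ (labial-palatal glide), /dʒ/ (voiced postalveolar affricate), /b/ (voiced bilabial stop), /j/ (palatal glide), /ʒ/ (voiced postalveolar fricative), /dz/ (voiced alveolar affricate), among others, satisfy every feature; every other segment in the inventory fails at least one.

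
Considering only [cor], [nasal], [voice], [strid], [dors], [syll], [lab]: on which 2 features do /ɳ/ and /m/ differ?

[labial], [coronal]

The two segments share [+nasal], [+voice], [−strident], [−dorsal], [−syllabic]. The only features from the list on which they differ: /ɳ/ is [−labial] while /m/ is [+labial]; /ɳ/ is [+coronal] while /m/ is [−coronal].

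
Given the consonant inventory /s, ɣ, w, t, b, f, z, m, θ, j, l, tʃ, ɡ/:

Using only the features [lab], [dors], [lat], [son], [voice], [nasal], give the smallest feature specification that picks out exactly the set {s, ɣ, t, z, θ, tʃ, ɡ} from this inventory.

The class [−sonorant], [−labial] has exactly /s, ɣ, t, z, θ, tʃ, ɡ/ as its extension in this inventory. No smaller conjunction from the listed features achieves this: [−labial] alone would also admit /j, l/; [−sonorant] alone would also admit /b, f/; and checking the remaining single features turns up none with this extension.

[−son, −lab]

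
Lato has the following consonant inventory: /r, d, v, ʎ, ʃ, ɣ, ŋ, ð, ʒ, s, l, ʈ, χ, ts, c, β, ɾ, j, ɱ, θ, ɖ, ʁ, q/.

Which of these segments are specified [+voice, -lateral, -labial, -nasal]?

r, d, ɣ, ð, ʒ, ɾ, j, ɖ, ʁ

Checking each segment against [+voice], [-lateral], [-labial], [-nasal]: /r/ (alveolar trill), /d/ (voiced alveolar stop), /ɣ/ (voiced velar fricative), /ð/ (voiced dental fricative), /ʒ/ (voiced postalveolar fricative), /ɾ/ (alveolar tap), among others, satisfy every feature; every other segment in the inventory fails at least one.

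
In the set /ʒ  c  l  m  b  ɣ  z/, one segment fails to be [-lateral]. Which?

l

Every segment except /l/ is [-lateral]. /l/ (alveolar lateral approximant) is [+lateral], so it is the exception.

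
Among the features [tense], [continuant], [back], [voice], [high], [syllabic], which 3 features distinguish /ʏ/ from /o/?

/ʏ/ (high front rounded lax vowel) and /o/ (mid back rounded tense vowel) agree on [+continuant], [+voice], [+syllabic]. They differ on [high] (/ʏ/ [+], /o/ [−]), [back] (/ʏ/ [−], /o/ [+]), [tense] (/ʏ/ [−], /o/ [+]).

[high], [back], [tense]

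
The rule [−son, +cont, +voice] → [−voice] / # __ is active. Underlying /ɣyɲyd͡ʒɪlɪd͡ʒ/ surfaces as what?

[xyɲyd͡ʒɪlɪd͡ʒ]

The only segment in the rule's environment that also matches [−son, +cont, +voice] is /ɣ/. Applying [−voice] turns the voiced velar fricative into /x/ (voiceless velar fricative), giving [xyɲyd͡ʒɪlɪd͡ʒ].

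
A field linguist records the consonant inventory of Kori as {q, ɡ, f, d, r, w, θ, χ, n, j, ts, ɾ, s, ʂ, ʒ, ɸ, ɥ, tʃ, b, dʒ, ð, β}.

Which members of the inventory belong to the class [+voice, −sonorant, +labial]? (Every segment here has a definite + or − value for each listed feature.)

b, β

Eliminate segments failing any feature: /q, f, θ, χ, ts, s, ʂ, ɸ, tʃ/ are [−voice]; /ɡ, d, ʒ, dʒ, ð/ are [−labial]; /r, w, n, j, ɾ, ɥ/ are [+sonorant]. The remaining /b, β/ satisfy [+voice], [−sonorant], [+labial].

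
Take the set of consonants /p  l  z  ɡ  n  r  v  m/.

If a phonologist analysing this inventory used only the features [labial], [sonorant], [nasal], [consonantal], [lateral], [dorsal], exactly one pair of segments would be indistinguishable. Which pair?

Both /v/ and /p/ are [+labial], [−sonorant], [−nasal], [+consonantal], [−lateral], [−dorsal]. Since the list omits [voice] and [continuant] — which do distinguish the voiced labiodental fricative from the voiceless bilabial stop — this pair collapses; all other pairs remain distinct.

v, p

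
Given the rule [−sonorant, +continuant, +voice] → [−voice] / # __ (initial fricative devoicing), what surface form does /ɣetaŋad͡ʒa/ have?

/ɣ/ satisfies [−sonorant, +continuant, +voice] and sits in # __. The [−voice] counterpart of the voiced velar fricative is /x/. Other segments in /ɣetaŋad͡ʒa/ either fail the structural description or are not in the environment, so the surface form is [xetaŋad͡ʒa].

[xetaŋad͡ʒa]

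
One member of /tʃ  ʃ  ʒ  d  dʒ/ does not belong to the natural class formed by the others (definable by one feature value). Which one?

[anterior] (equivalently [strident], [distributed]) groups all but one: /ʃ, tʃ, dʒ, ʒ/ share [-anterior] while /d/ (voiced alveolar stop) alone is [+anterior]. Removing any other segment would not leave a single-feature class that excludes it.

d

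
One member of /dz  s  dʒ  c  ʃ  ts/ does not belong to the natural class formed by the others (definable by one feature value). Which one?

The remaining segments after removing /c/ share [+strident]; /c/ (voiceless palatal stop) is [−strident]. For every other candidate removal, the leftover set fails to share any single feature value that the removed segment lacks.

c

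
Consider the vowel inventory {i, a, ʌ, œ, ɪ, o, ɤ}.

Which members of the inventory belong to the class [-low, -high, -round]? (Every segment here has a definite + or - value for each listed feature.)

Checking each segment against [-low], [-high], [-round]: /ʌ/ (mid back unrounded lax vowel), /ɤ/ (mid back unrounded tense vowel) satisfy every feature; every other segment in the inventory fails at least one.

ʌ, ɤ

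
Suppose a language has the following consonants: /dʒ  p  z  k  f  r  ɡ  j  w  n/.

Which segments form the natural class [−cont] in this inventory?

dʒ, p, k, ɡ, n

The [−continuant] segments here are /dʒ, p, k, ɡ, n/; the remaining /z, f, r, j, w/ are [+continuant].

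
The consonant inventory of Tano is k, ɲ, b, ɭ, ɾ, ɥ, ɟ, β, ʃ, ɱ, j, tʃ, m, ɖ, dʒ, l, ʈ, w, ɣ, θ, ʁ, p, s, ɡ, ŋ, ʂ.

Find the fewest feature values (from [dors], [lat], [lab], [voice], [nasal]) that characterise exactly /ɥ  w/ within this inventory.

[+lab, +dors]

/ɥ, w/ are all [+labial], [+dorsal], and no other segment in the inventory matches both values. Dropping any one of them over-generates: [+dorsal] alone would also admit /k, ɲ, ɟ, j, …/; [+labial] alone would also admit /b, β, ɱ, m, …/. No other single listed feature picks out exactly this set either, so fewer than two features will not do.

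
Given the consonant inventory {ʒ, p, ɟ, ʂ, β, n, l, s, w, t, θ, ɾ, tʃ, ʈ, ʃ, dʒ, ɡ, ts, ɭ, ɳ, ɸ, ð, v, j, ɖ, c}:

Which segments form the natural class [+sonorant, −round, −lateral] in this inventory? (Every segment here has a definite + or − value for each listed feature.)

n, ɾ, ɳ, j

Checking each segment against [+sonorant], [−round], [−lateral]: /n/ (alveolar nasal), /ɾ/ (alveolar tap), /ɳ/ (retroflex nasal), /j/ (palatal glide) satisfy every feature; every other segment in the inventory fails at least one.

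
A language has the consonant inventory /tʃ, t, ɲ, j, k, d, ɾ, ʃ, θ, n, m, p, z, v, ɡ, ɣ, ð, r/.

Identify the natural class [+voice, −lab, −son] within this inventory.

Checking each segment against [+voice], [−labial], [−sonorant]: /d/ (voiced alveolar stop), /z/ (voiced alveolar fricative), /ɡ/ (voiced velar stop), /ɣ/ (voiced velar fricative), /ð/ (voiced dental fricative) satisfy every feature; every other segment in the inventory fails at least one.

d, z, ɡ, ɣ, ð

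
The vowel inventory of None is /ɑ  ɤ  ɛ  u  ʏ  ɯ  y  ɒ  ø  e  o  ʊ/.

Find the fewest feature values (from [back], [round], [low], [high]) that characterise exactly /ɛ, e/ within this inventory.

Every target segment is [-back], [-round]; each remaining inventory member fails at least one of these. Each conjunct is needed — [-round] alone would also admit /ɑ, ɤ, ɯ/; [-back] alone would also admit /ʏ, y, ø/ — and no other single listed feature has exactly this extension, so two is the minimum.

[-back, -round]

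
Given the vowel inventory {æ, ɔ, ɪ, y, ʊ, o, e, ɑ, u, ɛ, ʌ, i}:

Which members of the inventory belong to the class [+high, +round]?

Eliminate segments failing any feature: /æ, ɔ, o, e, ɑ, ɛ, ʌ/ are [−high]; /ɪ, i/ are [−round]. The remaining /y, ʊ, u/ satisfy [+high], [+round].

y, ʊ, u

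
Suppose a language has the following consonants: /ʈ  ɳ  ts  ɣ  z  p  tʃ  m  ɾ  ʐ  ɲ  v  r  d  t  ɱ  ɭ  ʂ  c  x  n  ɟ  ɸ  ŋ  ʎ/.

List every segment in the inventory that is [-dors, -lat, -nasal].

Eliminate segments failing any feature: /ɳ, m, ɱ, n/ are [+nasal]; /ɣ, ɲ, c, x, ɟ, ŋ, ʎ/ are [+dorsal]; /ɭ/ is [+lateral]. The remaining /ʈ, ts, z, p, tʃ, ɾ, ʐ, v, r, d, t, ʂ, ɸ/ satisfy [-dorsal], [-lateral], [-nasal].

ʈ, ts, z, p, tʃ, ɾ, ʐ, v, r, d, t, ʂ, ɸ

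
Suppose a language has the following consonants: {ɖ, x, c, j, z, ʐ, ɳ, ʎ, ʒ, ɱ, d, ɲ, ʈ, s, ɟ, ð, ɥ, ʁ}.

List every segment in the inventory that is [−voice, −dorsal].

Checking each segment against [−voice], [−dorsal]: /ʈ/ (voiceless retroflex stop), /s/ (voiceless alveolar fricative) satisfy every feature; every other segment in the inventory fails at least one.

ʈ, s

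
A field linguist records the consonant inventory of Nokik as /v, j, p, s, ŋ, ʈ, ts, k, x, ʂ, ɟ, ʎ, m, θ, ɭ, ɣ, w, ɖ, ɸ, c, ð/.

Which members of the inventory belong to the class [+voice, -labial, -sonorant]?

The [+voice] segments are /v, j, ŋ, ɟ, ʎ, m, ɭ, ɣ, w, ɖ, ð/.
Within that set, [-labial] gives /j, ŋ, ɟ, ʎ, ɭ, ɣ, ɖ, ð/.
Within that set, [-sonorant] leaves /ɟ, ɣ, ɖ, ð/.

ɟ, ɣ, ɖ, ð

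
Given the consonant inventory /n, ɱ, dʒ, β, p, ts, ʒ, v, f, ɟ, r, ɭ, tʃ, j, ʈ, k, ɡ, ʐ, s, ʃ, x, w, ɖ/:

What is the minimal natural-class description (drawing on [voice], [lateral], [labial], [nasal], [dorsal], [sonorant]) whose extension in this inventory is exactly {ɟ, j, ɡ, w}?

[+voice, +dorsal]

/ɟ, j, ɡ, w/ are all [+voice], [+dorsal], and no other segment in the inventory matches both values. Dropping any one of them over-generates: [+dorsal] alone would also admit /k, x/; [+voice] alone would also admit /n, ɱ, dʒ, β, …/. No other single listed feature picks out exactly this set either, so fewer than two features will not do.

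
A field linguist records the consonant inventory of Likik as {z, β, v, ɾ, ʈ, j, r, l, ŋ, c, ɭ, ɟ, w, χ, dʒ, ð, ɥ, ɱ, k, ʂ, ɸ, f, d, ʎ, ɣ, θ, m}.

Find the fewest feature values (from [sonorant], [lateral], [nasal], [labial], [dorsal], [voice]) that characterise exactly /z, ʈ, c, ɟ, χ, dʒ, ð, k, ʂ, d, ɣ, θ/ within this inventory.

The class [−sonorant], [−labial] has exactly /z, ʈ, c, ɟ, χ, dʒ, ð, k, ʂ, d, ɣ, θ/ as its extension in this inventory. No smaller conjunction from the listed features achieves this: [−labial] alone would also admit /ɾ, j, r, l, …/; [−sonorant] alone would also admit /β, v, ɸ, f/; and checking the remaining single features turns up none with this extension.

[−sonorant, −labial]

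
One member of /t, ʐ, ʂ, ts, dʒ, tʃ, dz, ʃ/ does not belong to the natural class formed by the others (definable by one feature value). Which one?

The remaining segments after removing /t/ share [+strident]; /t/ (voiceless alveolar stop) is [−strident]. For every other candidate removal, the leftover set fails to share any single feature value that the removed segment lacks.

t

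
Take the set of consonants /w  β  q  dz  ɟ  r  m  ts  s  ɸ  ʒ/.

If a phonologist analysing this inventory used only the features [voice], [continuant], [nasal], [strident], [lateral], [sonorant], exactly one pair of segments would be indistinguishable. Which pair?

r, w

On the given features, /r/ and /w/ have an identical profile: [+voice], [+continuant], [−nasal], [−strident], [−lateral], [+sonorant]. No other two segments in the inventory coincide on all 6 features. (They do differ in [labial], [round], [coronal] and [dorsal], which are not among the given features.)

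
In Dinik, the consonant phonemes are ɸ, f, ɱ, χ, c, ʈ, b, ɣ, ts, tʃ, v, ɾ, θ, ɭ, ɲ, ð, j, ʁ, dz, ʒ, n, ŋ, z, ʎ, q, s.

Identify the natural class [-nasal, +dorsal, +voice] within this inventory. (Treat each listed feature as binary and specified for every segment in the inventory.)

ɣ, j, ʁ, ʎ

First, the [-nasal] segments are /ɸ, f, χ, c, ʈ, b, ɣ, ts, tʃ, v, ɾ, θ, ɭ, ð, j, ʁ, dz, ʒ, z, ʎ, q, s/.
Within that set, [+dorsal] gives /χ, c, ɣ, j, ʁ, ʎ, q/.
Intersecting with [+voice] leaves /ɣ, j, ʁ, ʎ/.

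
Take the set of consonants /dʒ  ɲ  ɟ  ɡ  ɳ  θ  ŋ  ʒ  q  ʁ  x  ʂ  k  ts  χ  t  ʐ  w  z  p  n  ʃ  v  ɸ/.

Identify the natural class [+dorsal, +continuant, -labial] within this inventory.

ʁ, x, χ

Checking each segment against [+dorsal], [+continuant], [-labial]: /ʁ/ (voiced uvular fricative), /x/ (voiceless velar fricative), /χ/ (voiceless uvular fricative) satisfy every feature; every other segment in the inventory fails at least one.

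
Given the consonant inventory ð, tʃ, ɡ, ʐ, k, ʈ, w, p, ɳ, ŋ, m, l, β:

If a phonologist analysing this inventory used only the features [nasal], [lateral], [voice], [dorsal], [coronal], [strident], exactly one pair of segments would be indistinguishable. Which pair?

ɡ, w

On the given features, /ɡ/ and /w/ have an identical profile: [−nasal], [−lateral], [+voice], [+dorsal], [−coronal], [−strident]. No other two segments in the inventory coincide on all 6 features. (They do differ in [sonorant], [continuant], [labial] and [round], which are not among the given features.)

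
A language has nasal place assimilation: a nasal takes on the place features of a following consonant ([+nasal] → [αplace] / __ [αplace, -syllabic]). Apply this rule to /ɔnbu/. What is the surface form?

[ɔmbu]

/n/ sits before the [+labial] consonant /b/, so it takes on [+labial] and surfaces as /m/. The rest of the form is unaffected: [ɔmbu].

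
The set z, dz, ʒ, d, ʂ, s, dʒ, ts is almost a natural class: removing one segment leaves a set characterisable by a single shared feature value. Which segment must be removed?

d

/dz, ts, ʂ, dʒ, z, s, ʒ/ are all [+strident], but /d/ (voiced alveolar stop) is [-strident]. No other single segment can be removed to leave a set sharing one feature value that the removed segment lacks, so /d/ is the odd one out.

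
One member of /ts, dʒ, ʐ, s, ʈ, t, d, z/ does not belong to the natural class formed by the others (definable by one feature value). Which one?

dʒ

[distributed] groups all but one: /d, t, ʈ, ʐ, ts, s, z/ share [-distributed] while /dʒ/ (voiced postalveolar affricate) alone is [+distributed]. Removing any other segment would not leave a single-feature class that excludes it.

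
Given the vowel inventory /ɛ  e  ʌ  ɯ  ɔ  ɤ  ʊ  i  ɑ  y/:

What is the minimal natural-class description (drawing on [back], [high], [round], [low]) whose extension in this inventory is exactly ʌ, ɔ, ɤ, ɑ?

The class [-high], [+back] has exactly /ʌ, ɔ, ɤ, ɑ/ as its extension in this inventory. No smaller conjunction from the listed features achieves this: [+back] alone would also admit /ɯ, ʊ/; [-high] alone would also admit /ɛ, e/; and checking the remaining single features turns up none with this extension.

[-high, +back]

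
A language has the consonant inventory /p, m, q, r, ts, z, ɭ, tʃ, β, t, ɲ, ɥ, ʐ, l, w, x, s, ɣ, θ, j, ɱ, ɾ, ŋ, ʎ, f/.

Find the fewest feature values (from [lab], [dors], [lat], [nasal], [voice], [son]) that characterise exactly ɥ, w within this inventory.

The class [+labial], [+dorsal] has exactly /ɥ, w/ as its extension in this inventory. No smaller conjunction from the listed features achieves this: [+dorsal] alone would also admit /q, ɲ, x, ɣ, …/; [+labial] alone would also admit /p, m, β, ɱ, …/; and checking the remaining single features turns up none with this extension.

[+lab, +dors]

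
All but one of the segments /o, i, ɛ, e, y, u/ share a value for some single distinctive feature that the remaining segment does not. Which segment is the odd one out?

ɛ

[tense] groups all but one: /u, i, e, y, o/ share [+tense] while /ɛ/ (mid front unrounded lax vowel) alone is [−tense]. Removing any other segment would not leave a single-feature class that excludes it.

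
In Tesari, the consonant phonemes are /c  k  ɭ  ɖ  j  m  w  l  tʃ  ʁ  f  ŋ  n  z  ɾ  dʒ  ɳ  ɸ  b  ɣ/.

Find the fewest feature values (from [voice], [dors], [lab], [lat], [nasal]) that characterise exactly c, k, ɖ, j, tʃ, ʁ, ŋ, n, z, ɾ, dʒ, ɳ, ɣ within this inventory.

The class [−lateral], [−labial] has exactly /c, k, ɖ, j, tʃ, ʁ, ŋ, n, z, ɾ, dʒ, ɳ, ɣ/ as its extension in this inventory. No smaller conjunction from the listed features achieves this: [−labial] alone would also admit /ɭ, l/; [−lateral] alone would also admit /m, w, f, ɸ, …/; and checking the remaining single features turns up none with this extension.

[−lat, −lab]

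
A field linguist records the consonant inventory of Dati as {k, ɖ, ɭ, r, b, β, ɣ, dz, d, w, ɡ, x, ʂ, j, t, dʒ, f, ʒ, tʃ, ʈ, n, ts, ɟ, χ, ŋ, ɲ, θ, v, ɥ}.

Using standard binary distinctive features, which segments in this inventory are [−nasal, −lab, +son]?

Eliminate segments failing any feature: /k, ɖ, ɣ, dz, d, ɡ, x, ʂ, t, dʒ, ʒ, tʃ, ʈ, ts, ɟ, χ, θ/ are [−sonorant]; /b, β, w, f, v, ɥ/ are [+labial]; /n, ŋ, ɲ/ are [+nasal]. The remaining /ɭ, r, j/ satisfy [−nasal], [−labial], [+sonorant].

ɭ, r, j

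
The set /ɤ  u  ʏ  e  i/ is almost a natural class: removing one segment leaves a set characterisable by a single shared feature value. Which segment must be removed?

/i, ɤ, u, e/ are all [+tense], but /ʏ/ (high front rounded lax vowel) is [-tense]. No other single segment can be removed to leave a set sharing one feature value that the removed segment lacks, so /ʏ/ is the odd one out.

ʏ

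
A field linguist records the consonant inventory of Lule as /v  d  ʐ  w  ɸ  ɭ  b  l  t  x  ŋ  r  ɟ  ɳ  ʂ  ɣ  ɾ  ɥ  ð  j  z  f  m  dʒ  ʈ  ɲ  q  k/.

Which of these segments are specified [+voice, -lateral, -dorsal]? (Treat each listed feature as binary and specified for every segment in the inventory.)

v, d, ʐ, b, r, ɳ, ɾ, ð, z, m, dʒ

First, the [+voice] segments are /v, d, ʐ, w, ɭ, b, l, ŋ, r, ɟ, ɳ, ɣ, ɾ, ɥ, ð, j, z, m, dʒ, ɲ/.
Among these, [-lateral] gives /v, d, ʐ, w, b, ŋ, r, ɟ, ɳ, ɣ, ɾ, ɥ, ð, j, z, m, dʒ, ɲ/.
Intersecting with [-dorsal] leaves /v, d, ʐ, b, r, ɳ, ɾ, ð, z, m, dʒ/.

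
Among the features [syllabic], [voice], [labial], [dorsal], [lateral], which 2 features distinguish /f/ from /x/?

[labial], [dorsal]

/f/ (voiceless labiodental fricative) and /x/ (voiceless velar fricative) agree on [−syllabic], [−voice], [−lateral]. They differ on [labial] (/f/ [+], /x/ [−]), [dorsal] (/f/ [−], /x/ [+]).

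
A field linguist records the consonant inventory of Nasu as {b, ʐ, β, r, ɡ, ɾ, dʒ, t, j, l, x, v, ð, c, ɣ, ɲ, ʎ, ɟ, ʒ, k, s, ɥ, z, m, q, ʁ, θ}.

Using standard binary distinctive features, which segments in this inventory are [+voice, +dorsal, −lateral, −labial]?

ɡ, j, ɣ, ɲ, ɟ, ʁ

Checking each segment against [+voice], [+dorsal], [−lateral], [−labial]: /ɡ/ (voiced velar stop), /j/ (palatal glide), /ɣ/ (voiced velar fricative), /ɲ/ (palatal nasal), /ɟ/ (voiced palatal stop), /ʁ/ (voiced uvular fricative) satisfy every feature; every other segment in the inventory fails at least one.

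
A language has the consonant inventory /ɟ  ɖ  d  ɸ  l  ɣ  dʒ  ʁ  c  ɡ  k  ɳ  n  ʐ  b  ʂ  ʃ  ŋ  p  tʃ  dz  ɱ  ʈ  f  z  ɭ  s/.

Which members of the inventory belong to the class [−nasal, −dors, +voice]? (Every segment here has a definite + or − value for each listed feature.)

Checking each segment against [−nasal], [−dorsal], [+voice]: /ɖ/ (voiced retroflex stop), /d/ (voiced alveolar stop), /l/ (alveolar lateral approximant), /dʒ/ (voiced postalveolar affricate), /ʐ/ (voiced retroflex fricative), /b/ (voiced bilabial stop), among others, satisfy every feature; every other segment in the inventory fails at least one.

ɖ, d, l, dʒ, ʐ, b, dz, z, ɭ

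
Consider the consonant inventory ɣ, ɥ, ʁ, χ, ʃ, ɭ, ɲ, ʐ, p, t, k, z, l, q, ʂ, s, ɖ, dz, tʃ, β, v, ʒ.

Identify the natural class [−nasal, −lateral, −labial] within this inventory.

The [−nasal] segments are /ɣ, ɥ, ʁ, χ, ʃ, ɭ, ʐ, p, t, k, z, l, q, ʂ, s, ɖ, dz, tʃ, β, v, ʒ/.
Intersecting with [−lateral] gives /ɣ, ɥ, ʁ, χ, ʃ, ʐ, p, t, k, z, q, ʂ, s, ɖ, dz, tʃ, β, v, ʒ/.
Intersecting with [−labial] leaves /ɣ, ʁ, χ, ʃ, ʐ, t, k, z, q, ʂ, s, ɖ, dz, tʃ, ʒ/.

ɣ, ʁ, χ, ʃ, ʐ, t, k, z, q, ʂ, s, ɖ, dz, tʃ, ʒ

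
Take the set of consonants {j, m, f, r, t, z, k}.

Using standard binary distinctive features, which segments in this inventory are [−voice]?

f, t, k

The feature [voice] marks segments produced with vocal-fold vibration. In this inventory /f, t, k/ lack that property, so they are [−voice]; /j, m, r, z/ are [+voice].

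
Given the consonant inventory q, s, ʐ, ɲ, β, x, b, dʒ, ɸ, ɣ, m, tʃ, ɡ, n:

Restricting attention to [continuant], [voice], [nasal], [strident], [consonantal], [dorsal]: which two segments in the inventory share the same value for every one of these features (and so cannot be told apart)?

n, m

Both /n/ and /m/ are [-continuant], [+voice], [+nasal], [-strident], [+consonantal], [-dorsal]. Since the list omits [labial] and [coronal] — which do distinguish the alveolar nasal from the bilabial nasal — this pair collapses; all other pairs remain distinct.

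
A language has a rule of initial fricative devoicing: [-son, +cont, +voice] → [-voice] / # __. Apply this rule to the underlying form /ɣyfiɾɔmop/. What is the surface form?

[xyfiɾɔmop]

The only segment in the rule's environment that also matches [-son, +cont, +voice] is /ɣ/. Applying [-voice] turns the voiced velar fricative into /x/ (voiceless velar fricative), giving [xyfiɾɔmop].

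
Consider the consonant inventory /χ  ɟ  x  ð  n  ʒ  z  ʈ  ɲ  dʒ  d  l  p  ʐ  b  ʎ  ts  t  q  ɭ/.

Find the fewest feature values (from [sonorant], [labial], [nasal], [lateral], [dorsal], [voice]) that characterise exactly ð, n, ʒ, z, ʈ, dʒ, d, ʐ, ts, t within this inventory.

[−lateral, −labial, −dorsal]

Every target segment is [−lateral], [−labial], [−dorsal]; each remaining inventory member fails at least one of these. Each conjunct is needed — [−labial, −dorsal] alone would also admit /l, ɭ/; [−lateral, −dorsal] alone would also admit /p, b/; [−lateral, −labial] alone would also admit /χ, ɟ, x, ɲ, …/ — and no other combination of two listed features has exactly this extension, so three is the minimum.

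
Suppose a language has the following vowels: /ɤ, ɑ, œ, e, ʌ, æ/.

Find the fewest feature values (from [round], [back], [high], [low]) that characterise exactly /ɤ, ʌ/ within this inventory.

[-low, +back]

Every target segment is [-low], [+back]; each remaining inventory member fails at least one of these. Each conjunct is needed — [+back] alone would also admit /ɑ/; [-low] alone would also admit /œ, e/ — and no other single listed feature has exactly this extension, so two is the minimum.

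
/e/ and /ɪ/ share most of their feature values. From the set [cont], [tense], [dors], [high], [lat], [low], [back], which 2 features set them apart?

[high], [tense]

The two segments share [+continuant], [+dorsal], [-lateral], [-low], [-back]. The only features from the list on which they differ: /e/ is [-high] while /ɪ/ is [+high]; /e/ is [+tense] while /ɪ/ is [-tense].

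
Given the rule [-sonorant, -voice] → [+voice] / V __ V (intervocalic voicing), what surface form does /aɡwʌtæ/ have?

The only segment in the rule's environment that also matches [-sonorant, -voice] is /t/. Applying [+voice] turns the voiceless alveolar stop into /d/ (voiced alveolar stop), giving [aɡwʌdæ].

[aɡwʌdæ]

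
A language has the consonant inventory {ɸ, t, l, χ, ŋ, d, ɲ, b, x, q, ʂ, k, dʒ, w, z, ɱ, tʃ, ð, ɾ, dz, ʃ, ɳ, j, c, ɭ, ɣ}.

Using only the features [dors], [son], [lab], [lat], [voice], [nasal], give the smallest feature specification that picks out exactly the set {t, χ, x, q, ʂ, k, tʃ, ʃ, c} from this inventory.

[-voice, -lab]

Every target segment is [-voice], [-labial]; each remaining inventory member fails at least one of these. Each conjunct is needed — [-labial] alone would also admit /l, ŋ, d, ɲ, …/; [-voice] alone would also admit /ɸ/ — and no other single listed feature has exactly this extension, so two is the minimum.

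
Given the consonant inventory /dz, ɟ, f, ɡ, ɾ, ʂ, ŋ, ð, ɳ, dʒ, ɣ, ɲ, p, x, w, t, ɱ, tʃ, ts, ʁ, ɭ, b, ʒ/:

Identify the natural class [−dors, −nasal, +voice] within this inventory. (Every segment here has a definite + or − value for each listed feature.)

dz, ɾ, ð, dʒ, ɭ, b, ʒ

Among the inventory, the [−dorsal] segments are /dz, f, ɾ, ʂ, ð, ɳ, dʒ, p, t, ɱ, tʃ, ts, ɭ, b, ʒ/.
Intersecting with [−nasal] gives /dz, f, ɾ, ʂ, ð, dʒ, p, t, tʃ, ts, ɭ, b, ʒ/.
Among these, [+voice] leaves /dz, ɾ, ð, dʒ, ɭ, b, ʒ/.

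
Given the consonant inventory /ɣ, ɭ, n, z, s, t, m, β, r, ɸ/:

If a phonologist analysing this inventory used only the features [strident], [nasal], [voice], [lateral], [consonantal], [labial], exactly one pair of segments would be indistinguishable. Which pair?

r, ɣ

Both /r/ and /ɣ/ are [−strident], [−nasal], [+voice], [−lateral], [+consonantal], [−labial]. Since the list omits [sonorant], [coronal] and [dorsal] — which do distinguish the alveolar trill from the voiced velar fricative — this pair collapses; all other pairs remain distinct.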